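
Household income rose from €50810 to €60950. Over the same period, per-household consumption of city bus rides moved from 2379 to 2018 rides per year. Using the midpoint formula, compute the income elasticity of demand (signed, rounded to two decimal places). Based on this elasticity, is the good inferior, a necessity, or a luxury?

%ΔQ = (2018 − 2379)/[( 2379 + 2018)/2] = -361/2198.5 = -0.164202…
%ΔIncome = (60950 − 50810)/[( 50810 + 60950)/2] = 10140/55880 = 0.181460…
E_income = (-361/2198.5) / (10140/55880) = -0.9048…
E_income < 0 ⇒ inferior good.

-0.90; inferior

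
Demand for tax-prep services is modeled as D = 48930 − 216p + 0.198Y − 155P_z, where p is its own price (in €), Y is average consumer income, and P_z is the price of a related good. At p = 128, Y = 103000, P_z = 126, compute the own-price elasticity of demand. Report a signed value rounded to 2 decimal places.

At the given values, D = 48930 − 216(128) + 0.198(103000) − 155(126) = 22146.
∂D/∂p = −216.
E = (-216) × (128/22146) = -1.2484…

-1.25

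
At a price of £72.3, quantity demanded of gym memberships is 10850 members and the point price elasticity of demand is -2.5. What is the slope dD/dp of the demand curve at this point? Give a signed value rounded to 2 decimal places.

Ed = (dD/dp)·(p/D) ⇒ dD/dp = Ed·D/p = (-2.5)·10850/72.3 = -375.1728…

-375.17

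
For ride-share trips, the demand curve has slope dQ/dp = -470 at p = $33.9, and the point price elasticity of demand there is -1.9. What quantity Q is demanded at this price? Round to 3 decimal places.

8385.789

Ed = (dQ/dp)·(p/Q) ⇒ Q = (dQ/dp)·p/Ed = (-470)·33.9/(-1.9) = 8385.78947…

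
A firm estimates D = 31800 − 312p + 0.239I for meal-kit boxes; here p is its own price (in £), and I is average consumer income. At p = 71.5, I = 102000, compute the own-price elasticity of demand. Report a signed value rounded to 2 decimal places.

At the given values, D = 31800 − 312(71.5) + 0.239(102000) = 33870.
∂D/∂p = −312.
E = (-312) × (71.5/33870) = -0.6586…

-0.66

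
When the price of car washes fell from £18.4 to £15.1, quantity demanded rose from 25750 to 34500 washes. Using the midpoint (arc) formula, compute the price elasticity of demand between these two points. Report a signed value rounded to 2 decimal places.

%ΔQ = (34500 − 25750) / [(25750 + 34500)/2] = 8750/30125 = 0.290456…
%ΔP = (15.1 − 18.4) / [(18.4 + 15.1)/2] = -3.3/16.75 = -0.197014…
Arc Ed = %ΔQ / %ΔP = (8750/30125) / (-3.3/16.75) = -1.4742…

-1.47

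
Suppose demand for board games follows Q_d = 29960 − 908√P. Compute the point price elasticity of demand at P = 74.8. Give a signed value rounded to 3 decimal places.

dQ_d/dP = −908/(2√P) = -52.4934. At P = 74.8, Q_d = 22107.
Ed = (dQ_d/dP)·(P/Q_d) = (-52.4934) × (74.8/22107) = -0.17761…

-0.178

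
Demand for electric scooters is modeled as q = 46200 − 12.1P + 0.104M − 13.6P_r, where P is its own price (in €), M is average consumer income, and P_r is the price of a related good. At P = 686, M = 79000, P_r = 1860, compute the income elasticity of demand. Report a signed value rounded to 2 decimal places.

At the given values, q = 46200 − 12.1(686) + 0.104(79000) − 13.6(1860) = 20819.4.
∂q/∂M = 0.104.
E = (0.104) × (79000/20819.4) = 0.3946…

0.39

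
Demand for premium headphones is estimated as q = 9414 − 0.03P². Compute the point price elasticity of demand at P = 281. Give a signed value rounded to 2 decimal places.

-0.67

dq/dP = −2·0.03·P = -16.86. At P = 281, q = 7045.17.
Ed = (dq/dP)·(P/q) = (-16.86) × (281/7045.17) = -0.6724…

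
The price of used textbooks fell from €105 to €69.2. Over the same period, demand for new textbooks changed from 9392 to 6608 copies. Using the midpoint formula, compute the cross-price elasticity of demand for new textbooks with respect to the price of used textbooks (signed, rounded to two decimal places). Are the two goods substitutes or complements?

0.85; substitutes

%ΔQ_{new textbooks} = (6608 − 9392)/avg = -2784/8000 = -0.348
%ΔP_{used textbooks} = (69.2 − 105)/avg = -35.8/87.1 = -0.411021…
E_cross = (-2784/8000) / (-35.8/87.1) = 0.8466…
E_cross > 0 ⇒ the goods are substitutes.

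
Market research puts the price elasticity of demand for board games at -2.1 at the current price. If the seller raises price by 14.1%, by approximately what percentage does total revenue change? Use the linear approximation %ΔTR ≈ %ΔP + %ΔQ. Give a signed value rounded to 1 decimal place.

%ΔQ ≈ Ed × %ΔP = (-2.1) × (+14.1%) = -29.6100%
%ΔTR ≈ %ΔP + %ΔQ = (+14.1%) + (-29.6100%) = -15.5100%

-15.5%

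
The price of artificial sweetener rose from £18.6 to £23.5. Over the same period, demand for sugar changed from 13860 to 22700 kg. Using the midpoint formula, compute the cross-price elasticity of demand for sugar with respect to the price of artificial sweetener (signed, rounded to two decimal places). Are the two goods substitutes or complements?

2.08; substitutes

%ΔQ_{sugar} = (22700 − 13860)/avg = 8840/18280 = 0.483588…
%ΔP_{artificial sweetener} = (23.5 − 18.6)/avg = 4.9/21.05 = 0.232779…
E_cross = (8840/18280) / (4.9/21.05) = 2.0774…
E_cross > 0 ⇒ the goods are substitutes.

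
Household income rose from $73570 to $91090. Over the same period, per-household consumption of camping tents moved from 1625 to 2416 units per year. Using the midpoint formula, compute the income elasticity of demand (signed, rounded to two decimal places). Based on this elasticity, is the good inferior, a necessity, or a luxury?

1.84; luxury

%ΔQ = (2416 − 1625)/[( 1625 + 2416)/2] = 791/2020.5 = 0.391487…
%ΔIncome = (91090 − 73570)/[( 73570 + 91090)/2] = 17520/82330 = 0.212802…
E_income = (791/2020.5) / (17520/82330) = 1.8396…
E_income > 1 ⇒ normal good, luxury.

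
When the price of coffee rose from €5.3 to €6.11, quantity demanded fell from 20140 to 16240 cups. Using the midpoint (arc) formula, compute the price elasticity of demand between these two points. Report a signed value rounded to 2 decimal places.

-1.51

%ΔQ = (16240 − 20140) / [(20140 + 16240)/2] = -3900/18190 = -0.214403…
%ΔP = (6.11 − 5.3) / [(5.3 + 6.11)/2] = 0.81/5.705 = 0.141980…
Arc Ed = %ΔQ / %ΔP = (-3900/18190) / (0.81/5.705) = -1.5100…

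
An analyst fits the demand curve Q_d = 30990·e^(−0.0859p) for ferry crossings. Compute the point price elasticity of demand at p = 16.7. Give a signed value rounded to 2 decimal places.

dQ_d/dp = −0.0859·Q_d = -634.171. At p = 16.7, Q_d = 7382.66.
Ed = (dQ_d/dp)·(p/Q_d) = (-634.171) × (16.7/7382.66) = -1.4345…

-1.43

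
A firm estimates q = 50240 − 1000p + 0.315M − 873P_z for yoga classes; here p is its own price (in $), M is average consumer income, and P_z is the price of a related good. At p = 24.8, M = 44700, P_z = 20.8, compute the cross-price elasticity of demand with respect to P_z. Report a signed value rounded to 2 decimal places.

At the given values, q = 50240 − 1000(24.8) + 0.315(44700) − 873(20.8) = 21362.1.
∂q/∂P_z = -873.
E = (-873) × (20.8/21362.1) = -0.8500…

-0.85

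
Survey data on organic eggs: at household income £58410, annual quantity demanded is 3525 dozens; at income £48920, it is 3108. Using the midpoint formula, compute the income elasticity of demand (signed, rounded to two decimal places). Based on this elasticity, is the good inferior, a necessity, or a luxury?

%ΔQ = (3108 − 3525)/[( 3525 + 3108)/2] = -417/3316.5 = -0.125734…
%ΔIncome = (48920 − 58410)/[( 58410 + 48920)/2] = -9490/53665 = -0.176837…
E_income = (-417/3316.5) / (-9490/53665) = 0.7110…
0 < E_income < 1 ⇒ normal good, necessity.

0.71; necessity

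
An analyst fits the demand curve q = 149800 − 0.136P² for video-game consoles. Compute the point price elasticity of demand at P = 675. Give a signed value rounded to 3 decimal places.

dq/dP = −2·0.136·P = -183.6. At P = 675, q = 87835.
Ed = (dq/dP)·(P/q) = (-183.6) × (675/87835) = -1.41094…

-1.411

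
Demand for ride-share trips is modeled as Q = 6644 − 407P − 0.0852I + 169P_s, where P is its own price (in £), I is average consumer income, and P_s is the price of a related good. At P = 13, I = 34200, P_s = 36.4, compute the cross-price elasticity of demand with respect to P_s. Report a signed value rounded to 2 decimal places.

1.34

At the given values, Q = 6644 − 407(13) − 0.0852(34200) + 169(36.4) = 4590.76.
∂Q/∂P_s = 169.
E = (169) × (36.4/4590.76) = 1.3399…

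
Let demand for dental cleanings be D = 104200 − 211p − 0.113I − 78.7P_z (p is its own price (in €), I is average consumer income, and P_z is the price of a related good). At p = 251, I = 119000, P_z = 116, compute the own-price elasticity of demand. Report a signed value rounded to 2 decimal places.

-1.85

At the given values, D = 104200 − 211(251) − 0.113(119000) − 78.7(116) = 28662.8.
∂D/∂p = −211.
E = (-211) × (251/28662.8) = -1.8477…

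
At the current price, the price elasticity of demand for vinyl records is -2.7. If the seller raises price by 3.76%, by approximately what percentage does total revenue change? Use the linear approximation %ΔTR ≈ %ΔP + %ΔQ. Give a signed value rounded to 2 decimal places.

-6.39%

%ΔQ ≈ Ed × %ΔP = (-2.7) × (+3.76%) = -10.1520%
%ΔTR ≈ %ΔP + %ΔQ = (+3.76%) + (-10.1520%) = -6.3920%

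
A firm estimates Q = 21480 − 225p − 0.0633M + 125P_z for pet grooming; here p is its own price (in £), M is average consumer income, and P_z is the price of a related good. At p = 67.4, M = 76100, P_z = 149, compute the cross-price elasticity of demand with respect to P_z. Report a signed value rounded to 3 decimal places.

0.926

At the given values, Q = 21480 − 225(67.4) − 0.0633(76100) + 125(149) = 20122.87.
∂Q/∂P_z = 125.
E = (125) × (149/20122.87) = 0.92556…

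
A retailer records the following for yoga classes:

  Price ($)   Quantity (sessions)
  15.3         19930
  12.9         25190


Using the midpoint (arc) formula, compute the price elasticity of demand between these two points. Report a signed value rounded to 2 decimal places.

-1.37

%ΔQ = (25190 − 19930) / [(19930 + 25190)/2] = 5260/22560 = 0.233156…
%ΔP = (12.9 − 15.3) / [(15.3 + 12.9)/2] = -2.4/14.1 = -0.170212…
Arc Ed = %ΔQ / %ΔP = (5260/22560) / (-2.4/14.1) = -1.3697…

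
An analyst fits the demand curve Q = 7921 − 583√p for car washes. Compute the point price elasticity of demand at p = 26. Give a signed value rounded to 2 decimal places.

-0.30

dQ/dp = −583/(2√p) = -57.1679. At p = 26, Q = 4948.27.
Ed = (dQ/dp)·(p/Q) = (-57.1679) × (26/4948.27) = -0.3003…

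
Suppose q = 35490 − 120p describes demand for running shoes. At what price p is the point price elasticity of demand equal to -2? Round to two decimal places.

Ed = −120p/(35490 − 120p). Set this equal to -2:
120p = 2·(35490 − 120p) ⇒ 120p(1 + 2) = 2·35490
p = 2·35490 / (120·3) = 197.1666…

197.17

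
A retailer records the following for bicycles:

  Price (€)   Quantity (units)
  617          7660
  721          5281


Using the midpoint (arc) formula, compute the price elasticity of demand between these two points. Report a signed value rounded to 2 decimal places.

-2.37

%ΔQ = (5281 − 7660) / [(7660 + 5281)/2] = -2379/6470.5 = -0.367668…
%ΔP = (721 − 617) / [(617 + 721)/2] = 104/669 = 0.155455…
Arc Ed = %ΔQ / %ΔP = (-2379/6470.5) / (104/669) = -2.3650…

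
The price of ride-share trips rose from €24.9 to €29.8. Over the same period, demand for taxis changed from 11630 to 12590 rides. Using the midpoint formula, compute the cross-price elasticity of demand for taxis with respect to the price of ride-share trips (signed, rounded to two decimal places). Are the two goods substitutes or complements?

0.44; substitutes

%ΔQ_{taxis} = (12590 − 11630)/avg = 960/12110 = 0.079273…
%ΔP_{ride-share trips} = (29.8 − 24.9)/avg = 4.9/27.35 = 0.179159…
E_cross = (960/12110) / (4.9/27.35) = 0.4424…
E_cross > 0 ⇒ the goods are substitutes.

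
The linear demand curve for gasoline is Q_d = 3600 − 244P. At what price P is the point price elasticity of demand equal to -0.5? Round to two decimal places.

4.92

Ed = −244P/(3600 − 244P). Set this equal to -0.5:
244P = 0.5·(3600 − 244P) ⇒ 244P(1 + 0.5) = 0.5·3600
P = 0.5·3600 / (244·1.5) = 4.9180…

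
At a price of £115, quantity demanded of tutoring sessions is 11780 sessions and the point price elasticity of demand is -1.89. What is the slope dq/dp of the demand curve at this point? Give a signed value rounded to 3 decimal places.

Ed = (dq/dp)·(p/q) ⇒ dq/dp = Ed·q/p = (-1.89)·11780/115 = -193.60173…

-193.602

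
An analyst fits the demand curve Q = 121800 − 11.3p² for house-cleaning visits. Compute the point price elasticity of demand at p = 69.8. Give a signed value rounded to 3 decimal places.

-1.650

dQ/dp = −2·11.3·p = -1577.48. At p = 69.8, Q = 66745.948.
Ed = (dQ/dp)·(p/Q) = (-1577.48) × (69.8/66745.948) = -1.64965…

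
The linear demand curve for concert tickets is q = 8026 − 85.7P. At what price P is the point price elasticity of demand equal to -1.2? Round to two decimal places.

51.08

Ed = −85.7P/(8026 − 85.7P). Set this equal to -1.2:
85.7P = 1.2·(8026 − 85.7P) ⇒ 85.7P(1 + 1.2) = 1.2·8026
P = 1.2·8026 / (85.7·2.2) = 51.0830…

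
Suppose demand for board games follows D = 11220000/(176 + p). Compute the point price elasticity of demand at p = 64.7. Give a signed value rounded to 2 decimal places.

dD/dp = −11220000/(176 + p)² = -193.66. At p = 64.7, D = 46614.
Ed = (dD/dp)·(p/D) = (-193.66) × (64.7/46614) = -0.2687…

-0.27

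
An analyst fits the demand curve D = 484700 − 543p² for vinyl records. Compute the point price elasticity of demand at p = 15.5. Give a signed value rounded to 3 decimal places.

dD/dp = −2·543·p = -16833. At p = 15.5, D = 354244.25.
Ed = (dD/dp)·(p/D) = (-16833) × (15.5/354244.25) = -0.73652…

-0.737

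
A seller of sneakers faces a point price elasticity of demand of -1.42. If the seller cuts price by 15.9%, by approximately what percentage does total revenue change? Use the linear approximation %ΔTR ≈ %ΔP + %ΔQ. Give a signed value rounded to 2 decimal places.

%ΔQ ≈ Ed × %ΔP = (-1.42) × (-15.9%) = +22.5780%
%ΔTR ≈ %ΔP + %ΔQ = (-15.9%) + (+22.5780%) = +6.6780%

+6.68%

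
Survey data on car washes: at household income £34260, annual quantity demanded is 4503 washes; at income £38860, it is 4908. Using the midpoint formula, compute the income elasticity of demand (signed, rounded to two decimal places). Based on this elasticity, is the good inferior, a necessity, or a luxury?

0.68; necessity

%ΔQ = (4908 − 4503)/[( 4503 + 4908)/2] = 405/4705.5 = 0.086069…
%ΔIncome = (38860 − 34260)/[( 34260 + 38860)/2] = 4600/36560 = 0.125820…
E_income = (405/4705.5) / (4600/36560) = 0.6840…
0 < E_income < 1 ⇒ normal good, necessity.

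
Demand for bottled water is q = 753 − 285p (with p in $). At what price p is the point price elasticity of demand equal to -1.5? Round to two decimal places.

Ed = −285p/(753 − 285p). Set this equal to -1.5:
285p = 1.5·(753 − 285p) ⇒ 285p(1 + 1.5) = 1.5·753
p = 1.5·753 / (285·2.5) = 1.5852…

1.59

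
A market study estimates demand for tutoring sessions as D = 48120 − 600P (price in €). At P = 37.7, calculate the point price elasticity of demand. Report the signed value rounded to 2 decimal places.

-0.89

dD/dP = −600. At P = 37.7, D = 48120 − 600(37.7) = 25500.
Ed = (dD/dP)·(P/D) = −600 × (37.7/25500) = -0.8870…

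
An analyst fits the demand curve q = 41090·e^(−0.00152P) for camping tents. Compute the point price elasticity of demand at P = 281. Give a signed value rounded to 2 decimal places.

dq/dP = −0.00152·q = -40.7459. At P = 281, q = 26806.5.
Ed = (dq/dP)·(P/q) = (-40.7459) × (281/26806.5) = -0.4271…

-0.43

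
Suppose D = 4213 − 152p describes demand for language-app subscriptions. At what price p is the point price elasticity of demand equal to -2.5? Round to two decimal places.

Ed = −152p/(4213 − 152p). Set this equal to -2.5:
152p = 2.5·(4213 − 152p) ⇒ 152p(1 + 2.5) = 2.5·4213
p = 2.5·4213 / (152·3.5) = 19.7979…

19.80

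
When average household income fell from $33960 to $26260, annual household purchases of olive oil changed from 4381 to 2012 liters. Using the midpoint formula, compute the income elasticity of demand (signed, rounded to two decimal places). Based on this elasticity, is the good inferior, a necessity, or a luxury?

2.90; luxury

%ΔQ = (2012 − 4381)/[( 4381 + 2012)/2] = -2369/3196.5 = -0.741123…
%ΔIncome = (26260 − 33960)/[( 33960 + 26260)/2] = -7700/30110 = -0.255728…
E_income = (-2369/3196.5) / (-7700/30110) = 2.8980…
E_income > 1 ⇒ normal good, luxury.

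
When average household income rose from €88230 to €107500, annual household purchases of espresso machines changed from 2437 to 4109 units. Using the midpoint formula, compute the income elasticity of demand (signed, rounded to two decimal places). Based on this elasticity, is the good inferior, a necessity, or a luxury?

2.59; luxury

%ΔQ = (4109 − 2437)/[( 2437 + 4109)/2] = 1672/3273 = 0.510846…
%ΔIncome = (107500 − 88230)/[( 88230 + 107500)/2] = 19270/97865 = 0.196903…
E_income = (1672/3273) / (19270/97865) = 2.5943…
E_income > 1 ⇒ normal good, luxury.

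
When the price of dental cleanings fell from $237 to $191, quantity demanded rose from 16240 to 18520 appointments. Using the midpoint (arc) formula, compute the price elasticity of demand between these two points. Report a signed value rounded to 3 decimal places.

-0.610

%ΔQ = (18520 − 16240) / [(16240 + 18520)/2] = 2280/17380 = 0.131185…
%ΔP = (191 − 237) / [(237 + 191)/2] = -46/214 = -0.214953…
Arc Ed = %ΔQ / %ΔP = (2280/17380) / (-46/214) = -0.61029…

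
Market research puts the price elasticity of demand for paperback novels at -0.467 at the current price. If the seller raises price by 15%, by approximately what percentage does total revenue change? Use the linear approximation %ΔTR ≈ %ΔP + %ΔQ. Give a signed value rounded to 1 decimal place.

+8.0%

%ΔQ ≈ Ed × %ΔP = (-0.467) × (+15%) = -7.0050%
%ΔTR ≈ %ΔP + %ΔQ = (+15%) + (-7.0050%) = +7.9950%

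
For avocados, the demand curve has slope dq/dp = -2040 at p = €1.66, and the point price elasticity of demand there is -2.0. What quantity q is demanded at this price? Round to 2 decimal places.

Ed = (dq/dp)·(p/q) ⇒ q = (dq/dp)·p/Ed = (-2040)·1.66/(-2.0) = 1693.2

1693.20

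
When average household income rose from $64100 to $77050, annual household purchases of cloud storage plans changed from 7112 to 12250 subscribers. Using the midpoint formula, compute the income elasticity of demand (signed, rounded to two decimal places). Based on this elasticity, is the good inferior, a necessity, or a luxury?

2.89; luxury

%ΔQ = (12250 − 7112)/[( 7112 + 12250)/2] = 5138/9681 = 0.530730…
%ΔIncome = (77050 − 64100)/[( 64100 + 77050)/2] = 12950/70575 = 0.183492…
E_income = (5138/9681) / (12950/70575) = 2.8923…
E_income > 1 ⇒ normal good, luxury.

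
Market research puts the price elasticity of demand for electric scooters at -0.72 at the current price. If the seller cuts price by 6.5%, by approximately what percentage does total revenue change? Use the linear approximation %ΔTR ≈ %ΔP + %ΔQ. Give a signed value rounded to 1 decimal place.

-1.8%

%ΔQ ≈ Ed × %ΔP = (-0.72) × (-6.5%) = +4.6800%
%ΔTR ≈ %ΔP + %ΔQ = (-6.5%) + (+4.6800%) = -1.8200%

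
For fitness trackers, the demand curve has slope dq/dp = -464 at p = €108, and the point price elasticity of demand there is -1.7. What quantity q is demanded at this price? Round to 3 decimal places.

Ed = (dq/dp)·(p/q) ⇒ q = (dq/dp)·p/Ed = (-464)·108/(-1.7) = 29477.64705…

29477.647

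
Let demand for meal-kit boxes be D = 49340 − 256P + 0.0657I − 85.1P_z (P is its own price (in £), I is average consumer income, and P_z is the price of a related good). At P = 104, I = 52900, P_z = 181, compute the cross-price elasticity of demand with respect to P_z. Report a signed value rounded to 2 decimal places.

-1.43

At the given values, D = 49340 − 256(104) + 0.0657(52900) − 85.1(181) = 10788.43.
∂D/∂P_z = -85.1.
E = (-85.1) × (181/10788.43) = -1.4277…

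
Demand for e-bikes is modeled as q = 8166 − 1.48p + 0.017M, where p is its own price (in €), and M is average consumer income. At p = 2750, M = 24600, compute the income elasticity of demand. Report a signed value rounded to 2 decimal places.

0.09

At the given values, q = 8166 − 1.48(2750) + 0.017(24600) = 4514.2.
∂q/∂M = 0.017.
E = (0.017) × (24600/4514.2) = 0.0926…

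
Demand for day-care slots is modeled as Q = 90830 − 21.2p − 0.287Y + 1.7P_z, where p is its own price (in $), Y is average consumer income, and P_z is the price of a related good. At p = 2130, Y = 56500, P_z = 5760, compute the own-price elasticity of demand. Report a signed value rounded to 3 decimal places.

-1.150

At the given values, Q = 90830 − 21.2(2130) − 0.287(56500) + 1.7(5760) = 39250.5.
∂Q/∂p = −21.2.
E = (-21.2) × (2130/39250.5) = -1.15045…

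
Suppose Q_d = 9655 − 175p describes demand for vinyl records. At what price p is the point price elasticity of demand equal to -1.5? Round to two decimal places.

Ed = −175p/(9655 − 175p). Set this equal to -1.5:
175p = 1.5·(9655 − 175p) ⇒ 175p(1 + 1.5) = 1.5·9655
p = 1.5·9655 / (175·2.5) = 33.1028…

33.10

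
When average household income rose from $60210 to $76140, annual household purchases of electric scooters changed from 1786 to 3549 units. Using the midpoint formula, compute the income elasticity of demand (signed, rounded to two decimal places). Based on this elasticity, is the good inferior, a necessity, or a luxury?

2.83; luxury

%ΔQ = (3549 − 1786)/[( 1786 + 3549)/2] = 1763/2667.5 = 0.660918…
%ΔIncome = (76140 − 60210)/[( 60210 + 76140)/2] = 15930/68175 = 0.233663…
E_income = (1763/2667.5) / (15930/68175) = 2.8285…
E_income > 1 ⇒ normal good, luxury.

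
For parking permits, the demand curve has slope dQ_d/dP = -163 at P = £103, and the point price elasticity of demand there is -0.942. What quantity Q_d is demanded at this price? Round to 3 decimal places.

Ed = (dQ_d/dP)·(P/Q_d) ⇒ Q_d = (dQ_d/dP)·P/Ed = (-163)·103/(-0.942) = 17822.71762…

17822.718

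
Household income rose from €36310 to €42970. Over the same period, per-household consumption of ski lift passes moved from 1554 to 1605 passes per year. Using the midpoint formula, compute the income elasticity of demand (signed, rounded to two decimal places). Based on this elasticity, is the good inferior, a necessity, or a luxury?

%ΔQ = (1605 − 1554)/[( 1554 + 1605)/2] = 51/1579.5 = 0.032288…
%ΔIncome = (42970 − 36310)/[( 36310 + 42970)/2] = 6660/39640 = 0.168012…
E_income = (51/1579.5) / (6660/39640) = 0.1921…
0 < E_income < 1 ⇒ normal good, necessity.

0.19; necessity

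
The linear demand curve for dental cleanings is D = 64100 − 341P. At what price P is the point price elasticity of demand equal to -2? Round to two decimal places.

125.32

Ed = −341P/(64100 − 341P). Set this equal to -2:
341P = 2·(64100 − 341P) ⇒ 341P(1 + 2) = 2·64100
P = 2·64100 / (341·3) = 125.3176…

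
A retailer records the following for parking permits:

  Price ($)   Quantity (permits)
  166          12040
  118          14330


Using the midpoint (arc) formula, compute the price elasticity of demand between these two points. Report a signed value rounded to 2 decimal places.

%ΔQ = (14330 − 12040) / [(12040 + 14330)/2] = 2290/13185 = 0.173682…
%ΔP = (118 − 166) / [(166 + 118)/2] = -48/142 = -0.338028…
Arc Ed = %ΔQ / %ΔP = (2290/13185) / (-48/142) = -0.5138…

-0.51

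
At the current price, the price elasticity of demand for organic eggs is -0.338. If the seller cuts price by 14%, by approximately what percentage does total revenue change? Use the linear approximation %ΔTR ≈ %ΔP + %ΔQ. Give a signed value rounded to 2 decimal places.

%ΔQ ≈ Ed × %ΔP = (-0.338) × (-14%) = +4.7320%
%ΔTR ≈ %ΔP + %ΔQ = (-14%) + (+4.7320%) = -9.2680%

-9.27%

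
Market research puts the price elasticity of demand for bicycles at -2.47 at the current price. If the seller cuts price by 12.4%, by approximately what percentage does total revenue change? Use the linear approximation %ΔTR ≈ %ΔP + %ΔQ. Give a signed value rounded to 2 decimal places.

+18.23%

%ΔQ ≈ Ed × %ΔP = (-2.47) × (-12.4%) = +30.6280%
%ΔTR ≈ %ΔP + %ΔQ = (-12.4%) + (+30.6280%) = +18.2280%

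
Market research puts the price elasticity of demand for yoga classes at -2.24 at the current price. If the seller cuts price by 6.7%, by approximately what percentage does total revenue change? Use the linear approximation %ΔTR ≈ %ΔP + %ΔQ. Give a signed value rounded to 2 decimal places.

%ΔQ ≈ Ed × %ΔP = (-2.24) × (-6.7%) = +15.0080%
%ΔTR ≈ %ΔP + %ΔQ = (-6.7%) + (+15.0080%) = +8.3080%

+8.31%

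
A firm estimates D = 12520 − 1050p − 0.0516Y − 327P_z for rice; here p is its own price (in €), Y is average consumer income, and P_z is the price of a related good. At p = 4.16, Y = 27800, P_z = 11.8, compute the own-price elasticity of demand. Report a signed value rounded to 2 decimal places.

-1.53

At the given values, D = 12520 − 1050(4.16) − 0.0516(27800) − 327(11.8) = 2858.92.
∂D/∂p = −1050.
E = (-1050) × (4.16/2858.92) = -1.5278…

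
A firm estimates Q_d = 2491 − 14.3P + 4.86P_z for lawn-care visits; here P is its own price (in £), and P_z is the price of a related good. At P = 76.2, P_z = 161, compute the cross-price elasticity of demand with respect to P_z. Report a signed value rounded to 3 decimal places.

0.358

At the given values, Q_d = 2491 − 14.3(76.2) + 4.86(161) = 2183.8.
∂Q_d/∂P_z = 4.86.
E = (4.86) × (161/2183.8) = 0.35830…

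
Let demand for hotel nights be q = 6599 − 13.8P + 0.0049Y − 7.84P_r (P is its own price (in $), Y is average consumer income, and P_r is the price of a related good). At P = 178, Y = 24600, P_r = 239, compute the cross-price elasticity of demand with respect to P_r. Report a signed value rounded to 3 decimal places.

At the given values, q = 6599 − 13.8(178) + 0.0049(24600) − 7.84(239) = 2389.38.
∂q/∂P_r = -7.84.
E = (-7.84) × (239/2389.38) = -0.78420…

-0.784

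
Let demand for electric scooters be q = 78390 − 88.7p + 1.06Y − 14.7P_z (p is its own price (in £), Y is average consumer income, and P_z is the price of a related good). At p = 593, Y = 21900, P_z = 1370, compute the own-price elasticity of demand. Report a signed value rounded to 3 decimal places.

-1.822

At the given values, q = 78390 − 88.7(593) + 1.06(21900) − 14.7(1370) = 28865.9.
∂q/∂p = −88.7.
E = (-88.7) × (593/28865.9) = -1.82218…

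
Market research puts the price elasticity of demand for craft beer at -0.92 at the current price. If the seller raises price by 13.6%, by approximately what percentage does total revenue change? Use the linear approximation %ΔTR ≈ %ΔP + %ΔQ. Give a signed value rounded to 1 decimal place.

+1.1%

%ΔQ ≈ Ed × %ΔP = (-0.92) × (+13.6%) = -12.5120%
%ΔTR ≈ %ΔP + %ΔQ = (+13.6%) + (-12.5120%) = +1.0880%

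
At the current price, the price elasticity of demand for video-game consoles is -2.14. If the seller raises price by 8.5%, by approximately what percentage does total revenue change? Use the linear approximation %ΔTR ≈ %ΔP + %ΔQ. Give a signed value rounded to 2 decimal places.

-9.69%

%ΔQ ≈ Ed × %ΔP = (-2.14) × (+8.5%) = -18.1900%
%ΔTR ≈ %ΔP + %ΔQ = (+8.5%) + (-18.1900%) = -9.6900%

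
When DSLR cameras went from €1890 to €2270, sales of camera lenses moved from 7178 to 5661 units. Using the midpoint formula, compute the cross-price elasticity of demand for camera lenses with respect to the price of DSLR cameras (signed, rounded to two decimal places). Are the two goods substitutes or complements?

%ΔQ_{camera lenses} = (5661 − 7178)/avg = -1517/6419.5 = -0.236311…
%ΔP_{DSLR cameras} = (2270 − 1890)/avg = 380/2080 = 0.182692…
E_cross = (-1517/6419.5) / (380/2080) = -1.2934…
E_cross < 0 ⇒ the goods are complements.

-1.29; complements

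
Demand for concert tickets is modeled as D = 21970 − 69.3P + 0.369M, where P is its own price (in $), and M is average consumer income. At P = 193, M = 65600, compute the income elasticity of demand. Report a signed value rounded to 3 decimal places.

0.738

At the given values, D = 21970 − 69.3(193) + 0.369(65600) = 32801.5.
∂D/∂M = 0.369.
E = (0.369) × (65600/32801.5) = 0.73796…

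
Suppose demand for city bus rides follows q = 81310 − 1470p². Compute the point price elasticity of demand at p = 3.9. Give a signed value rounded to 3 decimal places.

-0.759

dq/dp = −2·1470·p = -11466. At p = 3.9, q = 58951.3.
Ed = (dq/dp)·(p/q) = (-11466) × (3.9/58951.3) = -0.75854…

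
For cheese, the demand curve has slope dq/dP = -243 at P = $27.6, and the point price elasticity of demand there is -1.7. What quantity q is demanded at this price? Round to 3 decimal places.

3945.176

Ed = (dq/dP)·(P/q) ⇒ q = (dq/dP)·P/Ed = (-243)·27.6/(-1.7) = 3945.17647…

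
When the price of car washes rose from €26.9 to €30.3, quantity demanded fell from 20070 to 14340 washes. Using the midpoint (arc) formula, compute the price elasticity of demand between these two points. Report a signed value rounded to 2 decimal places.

%ΔQ = (14340 − 20070) / [(20070 + 14340)/2] = -5730/17205 = -0.333042…
%ΔP = (30.3 − 26.9) / [(26.9 + 30.3)/2] = 3.4/28.6 = 0.118881…
Arc Ed = %ΔQ / %ΔP = (-5730/17205) / (3.4/28.6) = -2.8014…

-2.80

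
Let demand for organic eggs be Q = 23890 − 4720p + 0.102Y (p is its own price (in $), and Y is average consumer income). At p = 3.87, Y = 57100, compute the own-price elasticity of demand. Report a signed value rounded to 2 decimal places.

At the given values, Q = 23890 − 4720(3.87) + 0.102(57100) = 11447.8.
∂Q/∂p = −4720.
E = (-4720) × (3.87/11447.8) = -1.5956…

-1.60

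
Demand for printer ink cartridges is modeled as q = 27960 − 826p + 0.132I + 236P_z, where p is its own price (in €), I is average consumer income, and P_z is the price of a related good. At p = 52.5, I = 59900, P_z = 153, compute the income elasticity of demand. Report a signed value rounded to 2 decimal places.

At the given values, q = 27960 − 826(52.5) + 0.132(59900) + 236(153) = 28609.8.
∂q/∂I = 0.132.
E = (0.132) × (59900/28609.8) = 0.2763…

0.28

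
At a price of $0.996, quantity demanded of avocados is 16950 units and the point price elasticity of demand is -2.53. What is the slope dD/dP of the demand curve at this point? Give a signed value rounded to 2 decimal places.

-43055.72

Ed = (dD/dP)·(P/D) ⇒ dD/dP = Ed·D/P = (-2.53)·16950/0.996 = -43055.7228…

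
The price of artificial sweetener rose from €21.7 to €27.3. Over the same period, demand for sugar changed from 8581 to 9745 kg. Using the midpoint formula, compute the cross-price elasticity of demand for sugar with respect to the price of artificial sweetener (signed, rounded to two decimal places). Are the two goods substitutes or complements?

%ΔQ_{sugar} = (9745 − 8581)/avg = 1164/9163 = 0.127032…
%ΔP_{artificial sweetener} = (27.3 − 21.7)/avg = 5.6/24.5 = 0.228571…
E_cross = (1164/9163) / (5.6/24.5) = 0.5557…
E_cross > 0 ⇒ the goods are substitutes.

0.56; substitutes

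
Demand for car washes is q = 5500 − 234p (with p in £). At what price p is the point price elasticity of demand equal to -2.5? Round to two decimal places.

16.79

Ed = −234p/(5500 − 234p). Set this equal to -2.5:
234p = 2.5·(5500 − 234p) ⇒ 234p(1 + 2.5) = 2.5·5500
p = 2.5·5500 / (234·3.5) = 16.7887…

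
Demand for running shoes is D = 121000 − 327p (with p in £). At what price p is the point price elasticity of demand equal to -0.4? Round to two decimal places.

Ed = −327p/(121000 − 327p). Set this equal to -0.4:
327p = 0.4·(121000 − 327p) ⇒ 327p(1 + 0.4) = 0.4·121000
p = 0.4·121000 / (327·1.4) = 105.7230…

105.72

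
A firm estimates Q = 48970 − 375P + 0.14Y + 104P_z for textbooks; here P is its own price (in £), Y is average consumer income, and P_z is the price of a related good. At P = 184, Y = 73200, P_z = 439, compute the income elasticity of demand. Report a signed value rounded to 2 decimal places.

0.29

At the given values, Q = 48970 − 375(184) + 0.14(73200) + 104(439) = 35874.
∂Q/∂Y = 0.14.
E = (0.14) × (73200/35874) = 0.2856…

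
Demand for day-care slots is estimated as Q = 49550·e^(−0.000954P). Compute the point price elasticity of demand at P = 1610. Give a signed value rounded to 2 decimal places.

dQ/dP = −0.000954·Q = -10.1752. At P = 1610, Q = 10665.8.
Ed = (dQ/dP)·(P/Q) = (-10.1752) × (1610/10665.8) = -1.5359…

-1.54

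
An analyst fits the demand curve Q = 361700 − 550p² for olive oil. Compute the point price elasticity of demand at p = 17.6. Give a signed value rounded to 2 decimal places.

-1.78

dQ/dp = −2·550·p = -19360. At p = 17.6, Q = 191332.
Ed = (dQ/dp)·(p/Q) = (-19360) × (17.6/191332) = -1.7808…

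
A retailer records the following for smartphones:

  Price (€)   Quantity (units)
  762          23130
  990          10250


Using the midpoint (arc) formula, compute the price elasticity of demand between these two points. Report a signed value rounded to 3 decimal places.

-2.965

%ΔQ = (10250 − 23130) / [(23130 + 10250)/2] = -12880/16690 = -0.771719…
%ΔP = (990 − 762) / [(762 + 990)/2] = 228/876 = 0.260273…
Arc Ed = %ΔQ / %ΔP = (-12880/16690) / (228/876) = -2.96502…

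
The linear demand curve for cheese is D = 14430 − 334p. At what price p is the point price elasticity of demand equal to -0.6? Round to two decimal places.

16.20

Ed = −334p/(14430 − 334p). Set this equal to -0.6:
334p = 0.6·(14430 − 334p) ⇒ 334p(1 + 0.6) = 0.6·14430
p = 0.6·14430 / (334·1.6) = 16.2013…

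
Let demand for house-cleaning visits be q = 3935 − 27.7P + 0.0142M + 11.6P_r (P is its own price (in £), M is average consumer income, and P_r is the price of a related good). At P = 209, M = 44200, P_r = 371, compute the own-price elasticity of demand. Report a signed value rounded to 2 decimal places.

-1.88

At the given values, q = 3935 − 27.7(209) + 0.0142(44200) + 11.6(371) = 3076.94.
∂q/∂P = −27.7.
E = (-27.7) × (209/3076.94) = -1.8815…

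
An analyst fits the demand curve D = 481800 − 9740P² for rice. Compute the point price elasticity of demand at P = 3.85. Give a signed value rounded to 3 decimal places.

-0.856

dD/dP = −2·9740·P = -74998. At P = 3.85, D = 337428.85.
Ed = (dD/dP)·(P/D) = (-74998) × (3.85/337428.85) = -0.85571…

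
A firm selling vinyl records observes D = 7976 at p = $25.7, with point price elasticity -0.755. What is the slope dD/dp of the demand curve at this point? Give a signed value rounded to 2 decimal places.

-234.31

Ed = (dD/dp)·(p/D) ⇒ dD/dp = Ed·D/p = (-0.755)·7976/25.7 = -234.3143…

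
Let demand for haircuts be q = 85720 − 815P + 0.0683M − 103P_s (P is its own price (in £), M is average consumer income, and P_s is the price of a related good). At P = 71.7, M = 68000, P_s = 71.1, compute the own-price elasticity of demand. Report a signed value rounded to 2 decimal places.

At the given values, q = 85720 − 815(71.7) + 0.0683(68000) − 103(71.1) = 24605.6.
∂q/∂P = −815.
E = (-815) × (71.7/24605.6) = -2.3748…

-2.37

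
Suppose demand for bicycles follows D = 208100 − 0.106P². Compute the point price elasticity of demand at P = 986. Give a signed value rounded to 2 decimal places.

-1.96

dD/dP = −2·0.106·P = -209.032. At P = 986, D = 105047.224.
Ed = (dD/dP)·(P/D) = (-209.032) × (986/105047.224) = -1.9620…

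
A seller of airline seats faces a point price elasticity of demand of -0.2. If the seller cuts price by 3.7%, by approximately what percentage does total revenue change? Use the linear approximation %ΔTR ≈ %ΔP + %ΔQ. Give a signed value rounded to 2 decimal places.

%ΔQ ≈ Ed × %ΔP = (-0.2) × (-3.7%) = +0.7400%
%ΔTR ≈ %ΔP + %ΔQ = (-3.7%) + (+0.7400%) = -2.9600%

-2.96%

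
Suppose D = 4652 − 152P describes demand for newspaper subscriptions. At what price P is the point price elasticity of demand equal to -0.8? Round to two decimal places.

13.60

Ed = −152P/(4652 − 152P). Set this equal to -0.8:
152P = 0.8·(4652 − 152P) ⇒ 152P(1 + 0.8) = 0.8·4652
P = 0.8·4652 / (152·1.8) = 13.6023…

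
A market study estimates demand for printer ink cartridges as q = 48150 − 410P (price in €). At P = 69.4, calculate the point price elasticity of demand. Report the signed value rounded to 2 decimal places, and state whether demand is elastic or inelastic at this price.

-1.44; elastic

dq/dP = −410. At P = 69.4, q = 48150 − 410(69.4) = 19696.
Ed = (dq/dP)·(P/q) = −410 × (69.4/19696) = -1.4446…
|Ed| = 1.44 > 1, so demand is elastic.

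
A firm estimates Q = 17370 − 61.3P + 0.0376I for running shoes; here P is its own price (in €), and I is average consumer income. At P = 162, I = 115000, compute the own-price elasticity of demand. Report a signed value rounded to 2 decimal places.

At the given values, Q = 17370 − 61.3(162) + 0.0376(115000) = 11763.4.
∂Q/∂P = −61.3.
E = (-61.3) × (162/11763.4) = -0.8441…

-0.84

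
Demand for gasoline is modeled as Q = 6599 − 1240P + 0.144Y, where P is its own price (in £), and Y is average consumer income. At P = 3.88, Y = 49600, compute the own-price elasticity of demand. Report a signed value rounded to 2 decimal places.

-0.54

At the given values, Q = 6599 − 1240(3.88) + 0.144(49600) = 8930.2.
∂Q/∂P = −1240.
E = (-1240) × (3.88/8930.2) = -0.5387…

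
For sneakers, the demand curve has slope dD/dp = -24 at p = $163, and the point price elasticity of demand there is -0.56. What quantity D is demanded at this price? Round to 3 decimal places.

6985.714

Ed = (dD/dp)·(p/D) ⇒ D = (dD/dp)·p/Ed = (-24)·163/(-0.56) = 6985.71428…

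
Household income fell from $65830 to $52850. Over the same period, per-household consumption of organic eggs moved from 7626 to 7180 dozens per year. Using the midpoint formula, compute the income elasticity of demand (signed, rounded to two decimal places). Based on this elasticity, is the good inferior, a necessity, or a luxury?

0.28; necessity

%ΔQ = (7180 − 7626)/[( 7626 + 7180)/2] = -446/7403 = -0.060245…
%ΔIncome = (52850 − 65830)/[( 65830 + 52850)/2] = -12980/59340 = -0.218739…
E_income = (-446/7403) / (-12980/59340) = 0.2754…
0 < E_income < 1 ⇒ normal good, necessity.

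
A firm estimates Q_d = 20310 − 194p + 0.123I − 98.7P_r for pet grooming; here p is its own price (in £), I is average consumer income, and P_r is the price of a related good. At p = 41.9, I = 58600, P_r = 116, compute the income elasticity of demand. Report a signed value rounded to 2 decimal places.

0.91

At the given values, Q_d = 20310 − 194(41.9) + 0.123(58600) − 98.7(116) = 7940.
∂Q_d/∂I = 0.123.
E = (0.123) × (58600/7940) = 0.9077…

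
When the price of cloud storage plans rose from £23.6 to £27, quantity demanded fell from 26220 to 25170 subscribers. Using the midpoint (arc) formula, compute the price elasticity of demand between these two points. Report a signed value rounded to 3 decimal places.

%ΔQ = (25170 − 26220) / [(26220 + 25170)/2] = -1050/25695 = -0.040863…
%ΔP = (27 − 23.6) / [(23.6 + 27)/2] = 3.4/25.3 = 0.134387…
Arc Ed = %ΔQ / %ΔP = (-1050/25695) / (3.4/25.3) = -0.30407…

-0.304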